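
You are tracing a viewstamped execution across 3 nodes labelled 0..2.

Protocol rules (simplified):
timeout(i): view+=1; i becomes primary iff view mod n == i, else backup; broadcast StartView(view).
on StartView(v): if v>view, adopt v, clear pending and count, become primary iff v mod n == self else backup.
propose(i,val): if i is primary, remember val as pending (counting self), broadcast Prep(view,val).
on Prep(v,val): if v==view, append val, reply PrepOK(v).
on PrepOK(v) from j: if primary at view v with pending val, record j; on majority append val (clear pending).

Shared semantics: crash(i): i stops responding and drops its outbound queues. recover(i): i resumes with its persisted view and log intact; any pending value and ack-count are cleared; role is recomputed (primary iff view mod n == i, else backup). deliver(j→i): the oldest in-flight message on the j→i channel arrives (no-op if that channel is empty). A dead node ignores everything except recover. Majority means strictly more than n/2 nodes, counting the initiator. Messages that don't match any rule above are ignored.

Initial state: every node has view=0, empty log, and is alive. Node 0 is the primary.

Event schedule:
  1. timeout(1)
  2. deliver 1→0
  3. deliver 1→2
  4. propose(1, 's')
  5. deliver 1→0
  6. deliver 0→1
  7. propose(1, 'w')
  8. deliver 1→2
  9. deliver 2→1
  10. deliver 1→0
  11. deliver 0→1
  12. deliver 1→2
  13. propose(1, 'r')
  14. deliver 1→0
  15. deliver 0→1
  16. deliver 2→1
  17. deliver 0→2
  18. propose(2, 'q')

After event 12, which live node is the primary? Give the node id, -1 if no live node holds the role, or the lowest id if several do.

after 1 — timeout(1): n1:prim/v1/[-]
after 2 — deliver 1→0: n0:back/v1/[-]
after 3 — deliver 1→2: n2:back/v1/[-]
after 4 — propose(1,'s'): ·
after 5 — deliver 1→0: n0:back/v1/[s]
after 6 — deliver 0→1: n1:prim/v1/[s]
after 7 — propose(1,'w'): ·
after 8 — deliver 1→2: n2:back/v1/[s]
after 9 — deliver 2→1: n1:prim/v1/[s,w]
after 10 — deliver 1→0: n0:back/v1/[s,w]
after 11 — deliver 0→1: ·
after 12 — deliver 1→2: n2:back/v1/[s,w]

1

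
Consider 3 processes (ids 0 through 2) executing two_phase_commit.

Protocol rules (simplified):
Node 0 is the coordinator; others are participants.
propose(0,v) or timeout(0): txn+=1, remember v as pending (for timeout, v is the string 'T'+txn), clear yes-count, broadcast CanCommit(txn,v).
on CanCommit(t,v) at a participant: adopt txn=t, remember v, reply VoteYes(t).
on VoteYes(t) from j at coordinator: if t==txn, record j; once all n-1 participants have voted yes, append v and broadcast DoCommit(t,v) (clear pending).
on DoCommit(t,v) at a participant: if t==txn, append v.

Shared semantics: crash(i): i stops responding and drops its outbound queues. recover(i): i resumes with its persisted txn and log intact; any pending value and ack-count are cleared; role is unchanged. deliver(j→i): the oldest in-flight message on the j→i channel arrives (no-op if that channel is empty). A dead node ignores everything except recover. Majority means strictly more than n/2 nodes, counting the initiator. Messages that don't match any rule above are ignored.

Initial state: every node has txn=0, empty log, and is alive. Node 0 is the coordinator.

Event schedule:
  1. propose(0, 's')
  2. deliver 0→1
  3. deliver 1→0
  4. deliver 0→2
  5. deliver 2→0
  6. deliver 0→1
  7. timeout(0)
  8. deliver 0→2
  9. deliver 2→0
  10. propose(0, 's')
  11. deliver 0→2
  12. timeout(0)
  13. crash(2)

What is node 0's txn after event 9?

after 1 — propose(0,'s'): n0:coor/t1/[-]
after 2 — deliver 0→1: n1:part/t1/[-]
after 3 — deliver 1→0: ·
after 4 — deliver 0→2: n2:part/t1/[-]
after 5 — deliver 2→0: n0:coor/t1/[s]
after 6 — deliver 0→1: n1:part/t1/[s]
after 7 — timeout(0): n0:coor/t2/[s]
after 8 — deliver 0→2: n2:part/t1/[s]
after 9 — deliver 2→0: ·

2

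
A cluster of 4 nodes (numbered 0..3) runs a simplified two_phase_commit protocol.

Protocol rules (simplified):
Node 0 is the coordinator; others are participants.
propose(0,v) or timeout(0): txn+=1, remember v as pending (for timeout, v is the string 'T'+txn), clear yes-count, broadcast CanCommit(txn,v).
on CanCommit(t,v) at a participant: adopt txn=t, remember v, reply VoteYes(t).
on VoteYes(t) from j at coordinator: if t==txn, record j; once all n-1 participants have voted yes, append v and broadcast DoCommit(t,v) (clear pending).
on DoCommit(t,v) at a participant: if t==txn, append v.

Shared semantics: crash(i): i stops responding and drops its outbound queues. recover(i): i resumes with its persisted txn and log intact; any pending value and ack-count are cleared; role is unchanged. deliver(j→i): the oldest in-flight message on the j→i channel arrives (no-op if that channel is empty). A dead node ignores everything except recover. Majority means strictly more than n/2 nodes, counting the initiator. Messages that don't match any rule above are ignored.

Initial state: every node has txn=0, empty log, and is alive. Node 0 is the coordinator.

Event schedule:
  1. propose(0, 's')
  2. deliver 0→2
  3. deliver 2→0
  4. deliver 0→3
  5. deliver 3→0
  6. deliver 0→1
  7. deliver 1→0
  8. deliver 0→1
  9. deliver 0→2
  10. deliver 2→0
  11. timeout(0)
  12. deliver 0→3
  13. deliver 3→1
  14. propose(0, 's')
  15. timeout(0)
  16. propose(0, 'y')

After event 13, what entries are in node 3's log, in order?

s

after 1 — propose(0,'s'): n0:coor/t1/[-]
after 2 — deliver 0→2: n2:part/t1/[-]
after 3 — deliver 2→0: ·
after 4 — deliver 0→3: n3:part/t1/[-]
after 5 — deliver 3→0: ·
after 6 — deliver 0→1: n1:part/t1/[-]
after 7 — deliver 1→0: n0:coor/t1/[s]
after 8 — deliver 0→1: n1:part/t1/[s]
after 9 — deliver 0→2: n2:part/t1/[s]
after 10 — deliver 2→0: ·
after 11 — timeout(0): n0:coor/t2/[s]
after 12 — deliver 0→3: n3:part/t1/[s]
after 13 — deliver 3→1: ·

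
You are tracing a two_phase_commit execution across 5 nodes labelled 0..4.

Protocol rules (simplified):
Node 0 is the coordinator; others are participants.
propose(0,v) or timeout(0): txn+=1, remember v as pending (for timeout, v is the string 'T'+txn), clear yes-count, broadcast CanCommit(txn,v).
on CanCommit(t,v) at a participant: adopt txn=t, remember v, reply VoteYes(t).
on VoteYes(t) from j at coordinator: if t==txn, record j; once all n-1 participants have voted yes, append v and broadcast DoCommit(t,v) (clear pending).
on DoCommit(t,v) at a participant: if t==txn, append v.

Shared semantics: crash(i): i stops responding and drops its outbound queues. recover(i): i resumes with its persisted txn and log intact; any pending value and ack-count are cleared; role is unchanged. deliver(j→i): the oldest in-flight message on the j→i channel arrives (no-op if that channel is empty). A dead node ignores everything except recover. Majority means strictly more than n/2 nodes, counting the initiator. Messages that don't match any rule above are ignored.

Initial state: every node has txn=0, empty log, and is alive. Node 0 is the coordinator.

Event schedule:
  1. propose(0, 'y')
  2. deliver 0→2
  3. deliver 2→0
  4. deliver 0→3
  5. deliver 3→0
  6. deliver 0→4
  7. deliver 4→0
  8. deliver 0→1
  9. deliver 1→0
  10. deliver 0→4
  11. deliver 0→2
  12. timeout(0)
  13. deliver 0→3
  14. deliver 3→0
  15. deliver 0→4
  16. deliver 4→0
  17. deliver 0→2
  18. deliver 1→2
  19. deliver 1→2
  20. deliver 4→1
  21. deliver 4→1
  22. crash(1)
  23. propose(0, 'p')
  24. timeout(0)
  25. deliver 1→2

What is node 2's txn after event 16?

e1 propose(0,'y'): 0[coor,t=1,-]
e2 deliver 0→2: 2[part,t=1,-]
e3 deliver 2→0: ·
e4 deliver 0→3: 3[part,t=1,-]
e5 deliver 3→0: ·
e6 deliver 0→4: 4[part,t=1,-]
e7 deliver 4→0: ·
e8 deliver 0→1: 1[part,t=1,-]
e9 deliver 1→0: 0[coor,t=1,y]
e10 deliver 0→4: 4[part,t=1,y]
e11 deliver 0→2: 2[part,t=1,y]
e12 timeout(0): 0[coor,t=2,y]
e13 deliver 0→3: 3[part,t=1,y]
e14 deliver 3→0: ·
e15 deliver 0→4: 4[part,t=2,y]
e16 deliver 4→0: ·

1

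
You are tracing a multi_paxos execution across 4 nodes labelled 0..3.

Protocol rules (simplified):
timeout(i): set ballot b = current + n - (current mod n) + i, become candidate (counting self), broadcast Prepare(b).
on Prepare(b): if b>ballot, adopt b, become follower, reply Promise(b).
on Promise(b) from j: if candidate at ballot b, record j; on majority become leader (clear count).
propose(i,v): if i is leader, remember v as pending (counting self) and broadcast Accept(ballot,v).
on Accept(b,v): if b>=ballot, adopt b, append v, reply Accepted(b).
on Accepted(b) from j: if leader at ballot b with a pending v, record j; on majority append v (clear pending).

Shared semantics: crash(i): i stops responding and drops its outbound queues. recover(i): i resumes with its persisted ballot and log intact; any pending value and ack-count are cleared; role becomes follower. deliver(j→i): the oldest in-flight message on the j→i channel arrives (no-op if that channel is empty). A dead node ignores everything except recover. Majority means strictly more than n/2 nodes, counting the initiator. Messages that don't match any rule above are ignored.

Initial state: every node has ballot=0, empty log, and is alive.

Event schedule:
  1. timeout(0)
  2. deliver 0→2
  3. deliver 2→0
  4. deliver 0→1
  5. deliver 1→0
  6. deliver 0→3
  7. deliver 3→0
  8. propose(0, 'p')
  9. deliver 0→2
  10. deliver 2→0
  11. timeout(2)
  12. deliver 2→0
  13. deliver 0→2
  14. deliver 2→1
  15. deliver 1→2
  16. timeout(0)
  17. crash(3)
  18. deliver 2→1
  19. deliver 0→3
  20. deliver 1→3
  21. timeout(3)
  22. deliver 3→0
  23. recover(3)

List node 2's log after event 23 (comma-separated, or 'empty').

p

after 1 — timeout(0): n0:cand/b4/[-]
after 2 — deliver 0→2: n2:foll/b4/[-]
after 3 — deliver 2→0: ·
after 4 — deliver 0→1: n1:foll/b4/[-]
after 5 — deliver 1→0: n0:lead/b4/[-]
after 6 — deliver 0→3: n3:foll/b4/[-]
after 7 — deliver 3→0: ·
after 8 — propose(0,'p'): ·
after 9 — deliver 0→2: n2:foll/b4/[p]
after 10 — deliver 2→0: ·
after 11 — timeout(2): n2:cand/b10/[p]
after 12 — deliver 2→0: n0:foll/b10/[-]
after 13 — deliver 0→2: ·
after 14 — deliver 2→1: n1:foll/b10/[-]
after 15 — deliver 1→2: n2:lead/b10/[p]
after 16 — timeout(0): n0:cand/b12/[-]
after 17 — crash(3): n3:✗foll/b4/[-]
after 18 — deliver 2→1: ·
after 19 — deliver 0→3: ·
after 20 — deliver 1→3: ·
after 21 — timeout(3): ·
after 22 — deliver 3→0: ·
after 23 — recover(3): n3:foll/b4/[-]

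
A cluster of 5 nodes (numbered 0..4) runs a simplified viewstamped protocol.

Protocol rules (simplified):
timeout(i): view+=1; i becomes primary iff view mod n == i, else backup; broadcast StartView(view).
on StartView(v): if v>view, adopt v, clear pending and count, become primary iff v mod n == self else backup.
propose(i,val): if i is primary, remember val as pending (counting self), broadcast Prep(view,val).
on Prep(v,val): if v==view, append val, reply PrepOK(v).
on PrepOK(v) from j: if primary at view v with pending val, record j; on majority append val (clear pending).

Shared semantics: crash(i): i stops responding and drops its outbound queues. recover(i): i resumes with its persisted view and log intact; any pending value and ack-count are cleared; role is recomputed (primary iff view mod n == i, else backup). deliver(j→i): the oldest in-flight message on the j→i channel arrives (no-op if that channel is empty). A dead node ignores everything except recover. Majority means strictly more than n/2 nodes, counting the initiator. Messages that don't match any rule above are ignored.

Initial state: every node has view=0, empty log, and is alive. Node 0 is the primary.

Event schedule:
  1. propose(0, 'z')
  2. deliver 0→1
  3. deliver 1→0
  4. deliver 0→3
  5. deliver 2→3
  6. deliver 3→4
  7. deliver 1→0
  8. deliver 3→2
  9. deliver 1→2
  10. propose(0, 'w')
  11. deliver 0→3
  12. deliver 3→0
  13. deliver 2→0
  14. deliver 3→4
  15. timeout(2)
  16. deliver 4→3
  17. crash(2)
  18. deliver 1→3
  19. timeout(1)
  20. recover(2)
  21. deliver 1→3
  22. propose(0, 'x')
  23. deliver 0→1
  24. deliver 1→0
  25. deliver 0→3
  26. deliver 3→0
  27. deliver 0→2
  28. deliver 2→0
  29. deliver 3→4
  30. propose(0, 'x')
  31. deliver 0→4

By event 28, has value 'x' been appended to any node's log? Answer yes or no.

no

step 1 propose(0,'z'): —
step 2 deliver 0→1: 1={back,v=0,log=z}
step 3 deliver 1→0: —
step 4 deliver 0→3: 3={back,v=0,log=z}
step 5 deliver 2→3: —
step 6 deliver 3→4: —
step 7 deliver 1→0: —
step 8 deliver 3→2: —
step 9 deliver 1→2: —
step 10 propose(0,'w'): —
step 11 deliver 0→3: 3={back,v=0,log=z,w}
step 12 deliver 3→0: —
step 13 deliver 2→0: —
step 14 deliver 3→4: —
step 15 timeout(2): 2={back,v=1,log=-}
step 16 deliver 4→3: —
step 17 crash(2): 2={✗back,v=1,log=-}
step 18 deliver 1→3: —
step 19 timeout(1): 1={prim,v=1,log=z}
step 20 recover(2): 2={back,v=1,log=-}
step 21 deliver 1→3: 3={back,v=1,log=z,w}
step 22 propose(0,'x'): —
step 23 deliver 0→1: —
step 24 deliver 1→0: 0={back,v=1,log=-}
step 25 deliver 0→3: —
step 26 deliver 3→0: —
step 27 deliver 0→2: —
step 28 deliver 2→0: —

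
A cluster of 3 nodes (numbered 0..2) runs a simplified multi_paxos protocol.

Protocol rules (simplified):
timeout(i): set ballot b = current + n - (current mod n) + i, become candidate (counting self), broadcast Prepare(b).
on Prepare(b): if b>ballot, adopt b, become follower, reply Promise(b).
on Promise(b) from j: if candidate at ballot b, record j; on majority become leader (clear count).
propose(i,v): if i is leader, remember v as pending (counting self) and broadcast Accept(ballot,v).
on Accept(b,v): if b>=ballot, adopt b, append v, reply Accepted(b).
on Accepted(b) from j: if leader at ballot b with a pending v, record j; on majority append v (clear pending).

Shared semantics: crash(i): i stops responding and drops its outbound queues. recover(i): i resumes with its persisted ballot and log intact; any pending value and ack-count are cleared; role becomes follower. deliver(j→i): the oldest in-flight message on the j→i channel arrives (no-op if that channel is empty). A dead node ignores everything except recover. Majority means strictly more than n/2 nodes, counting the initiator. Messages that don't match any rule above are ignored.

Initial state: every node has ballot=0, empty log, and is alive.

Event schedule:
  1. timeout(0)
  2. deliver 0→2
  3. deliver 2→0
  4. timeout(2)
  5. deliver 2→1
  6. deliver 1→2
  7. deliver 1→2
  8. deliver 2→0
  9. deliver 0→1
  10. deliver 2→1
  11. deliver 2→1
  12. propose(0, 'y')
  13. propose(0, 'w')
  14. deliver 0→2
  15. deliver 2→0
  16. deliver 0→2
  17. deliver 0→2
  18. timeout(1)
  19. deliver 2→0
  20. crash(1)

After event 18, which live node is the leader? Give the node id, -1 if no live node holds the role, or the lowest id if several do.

2

step 1 timeout(0): 0={cand,b=3,log=-}
step 2 deliver 0→2: 2={foll,b=3,log=-}
step 3 deliver 2→0: 0={lead,b=3,log=-}
step 4 timeout(2): 2={cand,b=8,log=-}
step 5 deliver 2→1: 1={foll,b=8,log=-}
step 6 deliver 1→2: 2={lead,b=8,log=-}
step 7 deliver 1→2: —
step 8 deliver 2→0: 0={foll,b=8,log=-}
step 9 deliver 0→1: —
step 10 deliver 2→1: —
step 11 deliver 2→1: —
step 12 propose(0,'y'): —
step 13 propose(0,'w'): —
step 14 deliver 0→2: —
step 15 deliver 2→0: —
step 16 deliver 0→2: —
step 17 deliver 0→2: —
step 18 timeout(1): 1={cand,b=10,log=-}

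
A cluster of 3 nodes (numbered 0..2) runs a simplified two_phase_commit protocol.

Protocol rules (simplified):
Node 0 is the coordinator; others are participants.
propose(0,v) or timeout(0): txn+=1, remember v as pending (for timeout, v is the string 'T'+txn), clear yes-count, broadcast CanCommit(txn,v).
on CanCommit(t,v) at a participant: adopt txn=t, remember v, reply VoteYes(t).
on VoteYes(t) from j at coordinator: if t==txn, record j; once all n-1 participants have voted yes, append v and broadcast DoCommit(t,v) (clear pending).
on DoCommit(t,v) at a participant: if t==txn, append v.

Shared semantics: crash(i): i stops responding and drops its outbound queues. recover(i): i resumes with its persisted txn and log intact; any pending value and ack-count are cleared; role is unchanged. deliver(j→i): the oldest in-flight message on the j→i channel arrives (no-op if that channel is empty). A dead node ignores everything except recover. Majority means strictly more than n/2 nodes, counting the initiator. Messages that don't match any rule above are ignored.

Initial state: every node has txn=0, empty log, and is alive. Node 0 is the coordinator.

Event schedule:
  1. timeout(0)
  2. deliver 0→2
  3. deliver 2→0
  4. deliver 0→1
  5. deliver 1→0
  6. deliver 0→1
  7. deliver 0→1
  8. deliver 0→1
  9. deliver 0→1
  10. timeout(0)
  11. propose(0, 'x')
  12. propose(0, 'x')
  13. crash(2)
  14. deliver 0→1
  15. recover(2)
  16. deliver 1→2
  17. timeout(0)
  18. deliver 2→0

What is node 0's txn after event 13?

4

e1 timeout(0): 0[coor,t=1,-]
e2 deliver 0→2: 2[part,t=1,-]
e3 deliver 2→0: ·
e4 deliver 0→1: 1[part,t=1,-]
e5 deliver 1→0: 0[coor,t=1,T1]
e6 deliver 0→1: 1[part,t=1,T1]
e7 deliver 0→1: ·
e8 deliver 0→1: ·
e9 deliver 0→1: ·
e10 timeout(0): 0[coor,t=2,T1]
e11 propose(0,'x'): 0[coor,t=3,T1]
e12 propose(0,'x'): 0[coor,t=4,T1]
e13 crash(2): 2[✗part,t=1,-]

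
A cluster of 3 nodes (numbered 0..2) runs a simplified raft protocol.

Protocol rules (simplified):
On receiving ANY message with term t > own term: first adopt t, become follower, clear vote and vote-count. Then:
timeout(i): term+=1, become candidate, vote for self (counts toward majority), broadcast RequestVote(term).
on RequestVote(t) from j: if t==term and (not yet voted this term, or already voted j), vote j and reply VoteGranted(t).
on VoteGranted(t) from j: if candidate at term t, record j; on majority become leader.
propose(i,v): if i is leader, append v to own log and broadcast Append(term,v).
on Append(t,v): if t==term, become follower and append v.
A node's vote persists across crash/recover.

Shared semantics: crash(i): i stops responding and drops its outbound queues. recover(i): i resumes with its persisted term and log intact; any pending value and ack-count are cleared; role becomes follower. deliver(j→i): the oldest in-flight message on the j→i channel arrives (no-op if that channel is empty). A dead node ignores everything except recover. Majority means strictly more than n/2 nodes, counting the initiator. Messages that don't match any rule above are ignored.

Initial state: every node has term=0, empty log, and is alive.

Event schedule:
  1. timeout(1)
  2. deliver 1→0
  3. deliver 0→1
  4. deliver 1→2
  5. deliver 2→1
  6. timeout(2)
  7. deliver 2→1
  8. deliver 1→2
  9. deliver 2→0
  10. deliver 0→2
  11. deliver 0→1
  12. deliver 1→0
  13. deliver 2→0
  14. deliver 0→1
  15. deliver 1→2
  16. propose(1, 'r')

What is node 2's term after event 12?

e1 timeout(1): 1[cand,t=1,-]
e2 deliver 1→0: 0[foll,t=1,-]
e3 deliver 0→1: 1[lead,t=1,-]
e4 deliver 1→2: 2[foll,t=1,-]
e5 deliver 2→1: ·
e6 timeout(2): 2[cand,t=2,-]
e7 deliver 2→1: 1[foll,t=2,-]
e8 deliver 1→2: 2[lead,t=2,-]
e9 deliver 2→0: 0[foll,t=2,-]
e10 deliver 0→2: ·
e11 deliver 0→1: ·
e12 deliver 1→0: ·

2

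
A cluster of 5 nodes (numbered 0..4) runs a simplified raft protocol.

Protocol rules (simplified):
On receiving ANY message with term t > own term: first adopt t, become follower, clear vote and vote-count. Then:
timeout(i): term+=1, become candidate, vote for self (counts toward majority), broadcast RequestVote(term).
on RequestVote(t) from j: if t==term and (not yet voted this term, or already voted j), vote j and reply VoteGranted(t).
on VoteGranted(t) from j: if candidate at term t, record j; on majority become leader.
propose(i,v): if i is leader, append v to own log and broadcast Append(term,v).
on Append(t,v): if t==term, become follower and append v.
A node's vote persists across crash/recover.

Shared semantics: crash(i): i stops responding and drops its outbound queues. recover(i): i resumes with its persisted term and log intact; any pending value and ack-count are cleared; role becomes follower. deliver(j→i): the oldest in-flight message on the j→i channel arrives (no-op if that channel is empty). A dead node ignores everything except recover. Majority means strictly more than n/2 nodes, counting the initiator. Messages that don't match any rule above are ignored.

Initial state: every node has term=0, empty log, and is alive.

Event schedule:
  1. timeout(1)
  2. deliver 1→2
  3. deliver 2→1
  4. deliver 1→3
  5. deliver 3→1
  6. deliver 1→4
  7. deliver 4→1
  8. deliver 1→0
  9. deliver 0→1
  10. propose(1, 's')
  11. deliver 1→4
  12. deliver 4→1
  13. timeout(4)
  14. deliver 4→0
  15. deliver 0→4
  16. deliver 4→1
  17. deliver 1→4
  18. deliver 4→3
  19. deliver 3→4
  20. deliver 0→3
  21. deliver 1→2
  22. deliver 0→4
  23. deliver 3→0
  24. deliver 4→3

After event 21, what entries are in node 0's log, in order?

[1] timeout(1) → N1(cand t1 [-])
[2] deliver 1→2 → N2(foll t1 [-])
[3] deliver 2→1 → ∅
[4] deliver 1→3 → N3(foll t1 [-])
[5] deliver 3→1 → N1(lead t1 [-])
[6] deliver 1→4 → N4(foll t1 [-])
[7] deliver 4→1 → ∅
[8] deliver 1→0 → N0(foll t1 [-])
[9] deliver 0→1 → ∅
[10] propose(1,'s') → N1(lead t1 [s])
[11] deliver 1→4 → N4(foll t1 [s])
[12] deliver 4→1 → ∅
[13] timeout(4) → N4(cand t2 [s])
[14] deliver 4→0 → N0(foll t2 [-])
[15] deliver 0→4 → ∅
[16] deliver 4→1 → N1(foll t2 [s])
[17] deliver 1→4 → N4(lead t2 [s])
[18] deliver 4→3 → N3(foll t2 [-])
[19] deliver 3→4 → ∅
[20] deliver 0→3 → ∅
[21] deliver 1→2 → N2(foll t1 [s])

empty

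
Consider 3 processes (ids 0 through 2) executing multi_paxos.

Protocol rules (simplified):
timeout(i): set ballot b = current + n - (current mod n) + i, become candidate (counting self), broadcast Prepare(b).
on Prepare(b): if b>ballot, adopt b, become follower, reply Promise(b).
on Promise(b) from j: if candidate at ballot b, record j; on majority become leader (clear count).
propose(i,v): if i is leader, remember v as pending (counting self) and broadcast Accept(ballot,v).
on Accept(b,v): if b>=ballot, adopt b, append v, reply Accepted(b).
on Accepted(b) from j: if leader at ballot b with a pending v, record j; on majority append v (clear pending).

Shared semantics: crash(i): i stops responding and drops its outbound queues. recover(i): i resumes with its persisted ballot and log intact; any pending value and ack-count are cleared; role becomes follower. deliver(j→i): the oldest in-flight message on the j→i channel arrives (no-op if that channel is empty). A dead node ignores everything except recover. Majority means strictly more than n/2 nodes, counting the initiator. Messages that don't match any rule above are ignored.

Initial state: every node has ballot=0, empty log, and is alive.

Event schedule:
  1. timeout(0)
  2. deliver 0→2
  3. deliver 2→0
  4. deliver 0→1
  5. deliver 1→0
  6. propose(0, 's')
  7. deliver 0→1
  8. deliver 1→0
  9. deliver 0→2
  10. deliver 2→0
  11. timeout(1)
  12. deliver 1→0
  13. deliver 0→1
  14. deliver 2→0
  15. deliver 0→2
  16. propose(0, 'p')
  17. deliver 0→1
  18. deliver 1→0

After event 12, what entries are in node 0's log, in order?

e1 timeout(0): 0[cand,b=3,-]
e2 deliver 0→2: 2[foll,b=3,-]
e3 deliver 2→0: 0[lead,b=3,-]
e4 deliver 0→1: 1[foll,b=3,-]
e5 deliver 1→0: ·
e6 propose(0,'s'): ·
e7 deliver 0→1: 1[foll,b=3,s]
e8 deliver 1→0: 0[lead,b=3,s]
e9 deliver 0→2: 2[foll,b=3,s]
e10 deliver 2→0: ·
e11 timeout(1): 1[cand,b=7,s]
e12 deliver 1→0: 0[foll,b=7,s]

s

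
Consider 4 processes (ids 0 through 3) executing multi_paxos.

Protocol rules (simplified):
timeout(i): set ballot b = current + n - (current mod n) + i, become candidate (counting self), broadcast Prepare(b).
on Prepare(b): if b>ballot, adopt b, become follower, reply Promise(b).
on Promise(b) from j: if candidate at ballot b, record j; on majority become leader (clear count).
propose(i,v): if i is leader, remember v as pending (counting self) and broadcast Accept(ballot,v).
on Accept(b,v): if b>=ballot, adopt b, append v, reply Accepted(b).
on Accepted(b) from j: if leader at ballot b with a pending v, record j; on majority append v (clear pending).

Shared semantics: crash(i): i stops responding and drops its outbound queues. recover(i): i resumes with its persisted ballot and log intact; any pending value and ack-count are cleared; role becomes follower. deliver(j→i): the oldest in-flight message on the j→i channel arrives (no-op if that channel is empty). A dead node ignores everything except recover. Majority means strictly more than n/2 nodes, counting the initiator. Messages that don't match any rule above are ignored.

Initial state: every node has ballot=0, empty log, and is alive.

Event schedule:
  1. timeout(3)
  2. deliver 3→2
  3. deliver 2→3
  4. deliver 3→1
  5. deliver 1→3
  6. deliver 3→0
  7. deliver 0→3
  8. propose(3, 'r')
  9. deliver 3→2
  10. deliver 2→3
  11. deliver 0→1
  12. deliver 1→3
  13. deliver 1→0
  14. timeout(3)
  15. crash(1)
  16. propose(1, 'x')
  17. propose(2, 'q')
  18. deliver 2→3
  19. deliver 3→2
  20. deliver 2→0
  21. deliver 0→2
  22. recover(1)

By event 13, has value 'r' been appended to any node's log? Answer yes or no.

yes

[1] timeout(3) → N3(cand b7 [-])
[2] deliver 3→2 → N2(foll b7 [-])
[3] deliver 2→3 → ∅
[4] deliver 3→1 → N1(foll b7 [-])
[5] deliver 1→3 → N3(lead b7 [-])
[6] deliver 3→0 → N0(foll b7 [-])
[7] deliver 0→3 → ∅
[8] propose(3,'r') → ∅
[9] deliver 3→2 → N2(foll b7 [r])
[10] deliver 2→3 → ∅
[11] deliver 0→1 → ∅
[12] deliver 1→3 → ∅
[13] deliver 1→0 → ∅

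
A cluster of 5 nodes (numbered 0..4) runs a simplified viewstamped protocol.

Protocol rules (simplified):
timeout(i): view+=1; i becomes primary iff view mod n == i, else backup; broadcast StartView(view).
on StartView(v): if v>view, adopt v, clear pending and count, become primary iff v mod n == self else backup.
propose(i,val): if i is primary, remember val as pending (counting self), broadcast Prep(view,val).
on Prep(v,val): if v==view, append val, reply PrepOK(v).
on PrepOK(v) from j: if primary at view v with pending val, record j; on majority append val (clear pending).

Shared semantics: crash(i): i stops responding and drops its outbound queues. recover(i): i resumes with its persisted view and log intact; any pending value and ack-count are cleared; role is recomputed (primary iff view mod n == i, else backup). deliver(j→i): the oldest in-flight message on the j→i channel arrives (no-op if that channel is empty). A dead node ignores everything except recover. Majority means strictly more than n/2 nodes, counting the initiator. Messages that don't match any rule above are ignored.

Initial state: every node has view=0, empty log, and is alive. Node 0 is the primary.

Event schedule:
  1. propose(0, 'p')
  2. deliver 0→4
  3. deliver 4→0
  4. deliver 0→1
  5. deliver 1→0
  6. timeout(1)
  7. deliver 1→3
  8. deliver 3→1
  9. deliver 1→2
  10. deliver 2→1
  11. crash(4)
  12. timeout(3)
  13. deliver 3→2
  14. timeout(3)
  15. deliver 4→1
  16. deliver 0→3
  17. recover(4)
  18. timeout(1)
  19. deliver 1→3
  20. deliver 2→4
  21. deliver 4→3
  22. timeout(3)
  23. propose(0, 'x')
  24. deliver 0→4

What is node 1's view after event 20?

2

after 1 — propose(0,'p'): ·
after 2 — deliver 0→4: n4:back/v0/[p]
after 3 — deliver 4→0: ·
after 4 — deliver 0→1: n1:back/v0/[p]
after 5 — deliver 1→0: n0:prim/v0/[p]
after 6 — timeout(1): n1:prim/v1/[p]
after 7 — deliver 1→3: n3:back/v1/[-]
after 8 — deliver 3→1: ·
after 9 — deliver 1→2: n2:back/v1/[-]
after 10 — deliver 2→1: ·
after 11 — crash(4): n4:✗back/v0/[p]
after 12 — timeout(3): n3:back/v2/[-]
after 13 — deliver 3→2: n2:prim/v2/[-]
after 14 — timeout(3): n3:prim/v3/[-]
after 15 — deliver 4→1: ·
after 16 — deliver 0→3: ·
after 17 — recover(4): n4:back/v0/[p]
after 18 — timeout(1): n1:back/v2/[p]
after 19 — deliver 1→3: ·
after 20 — deliver 2→4: ·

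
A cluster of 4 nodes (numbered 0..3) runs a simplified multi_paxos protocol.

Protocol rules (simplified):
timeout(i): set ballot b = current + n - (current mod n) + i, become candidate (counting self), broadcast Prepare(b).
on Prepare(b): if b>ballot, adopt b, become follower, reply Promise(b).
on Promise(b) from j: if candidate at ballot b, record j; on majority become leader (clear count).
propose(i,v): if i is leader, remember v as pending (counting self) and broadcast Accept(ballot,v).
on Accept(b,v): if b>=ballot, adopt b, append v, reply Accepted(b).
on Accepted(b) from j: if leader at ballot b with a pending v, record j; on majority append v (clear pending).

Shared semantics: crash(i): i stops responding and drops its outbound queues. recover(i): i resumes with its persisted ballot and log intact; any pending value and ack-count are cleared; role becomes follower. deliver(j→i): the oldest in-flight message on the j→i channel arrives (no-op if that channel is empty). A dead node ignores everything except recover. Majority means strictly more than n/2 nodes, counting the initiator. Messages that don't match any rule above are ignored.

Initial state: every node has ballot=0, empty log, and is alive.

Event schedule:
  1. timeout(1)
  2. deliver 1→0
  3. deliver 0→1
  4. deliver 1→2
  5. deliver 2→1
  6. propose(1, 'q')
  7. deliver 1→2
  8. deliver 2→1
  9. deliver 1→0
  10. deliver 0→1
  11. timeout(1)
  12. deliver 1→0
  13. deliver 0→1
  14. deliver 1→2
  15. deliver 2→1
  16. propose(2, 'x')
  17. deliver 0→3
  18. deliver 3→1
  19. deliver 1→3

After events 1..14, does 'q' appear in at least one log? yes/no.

after 1 — timeout(1): n1:cand/b5/[-]
after 2 — deliver 1→0: n0:foll/b5/[-]
after 3 — deliver 0→1: ·
after 4 — deliver 1→2: n2:foll/b5/[-]
after 5 — deliver 2→1: n1:lead/b5/[-]
after 6 — propose(1,'q'): ·
after 7 — deliver 1→2: n2:foll/b5/[q]
after 8 — deliver 2→1: ·
after 9 — deliver 1→0: n0:foll/b5/[q]
after 10 — deliver 0→1: n1:lead/b5/[q]
after 11 — timeout(1): n1:cand/b9/[q]
after 12 — deliver 1→0: n0:foll/b9/[q]
after 13 — deliver 0→1: ·
after 14 — deliver 1→2: n2:foll/b9/[q]

yes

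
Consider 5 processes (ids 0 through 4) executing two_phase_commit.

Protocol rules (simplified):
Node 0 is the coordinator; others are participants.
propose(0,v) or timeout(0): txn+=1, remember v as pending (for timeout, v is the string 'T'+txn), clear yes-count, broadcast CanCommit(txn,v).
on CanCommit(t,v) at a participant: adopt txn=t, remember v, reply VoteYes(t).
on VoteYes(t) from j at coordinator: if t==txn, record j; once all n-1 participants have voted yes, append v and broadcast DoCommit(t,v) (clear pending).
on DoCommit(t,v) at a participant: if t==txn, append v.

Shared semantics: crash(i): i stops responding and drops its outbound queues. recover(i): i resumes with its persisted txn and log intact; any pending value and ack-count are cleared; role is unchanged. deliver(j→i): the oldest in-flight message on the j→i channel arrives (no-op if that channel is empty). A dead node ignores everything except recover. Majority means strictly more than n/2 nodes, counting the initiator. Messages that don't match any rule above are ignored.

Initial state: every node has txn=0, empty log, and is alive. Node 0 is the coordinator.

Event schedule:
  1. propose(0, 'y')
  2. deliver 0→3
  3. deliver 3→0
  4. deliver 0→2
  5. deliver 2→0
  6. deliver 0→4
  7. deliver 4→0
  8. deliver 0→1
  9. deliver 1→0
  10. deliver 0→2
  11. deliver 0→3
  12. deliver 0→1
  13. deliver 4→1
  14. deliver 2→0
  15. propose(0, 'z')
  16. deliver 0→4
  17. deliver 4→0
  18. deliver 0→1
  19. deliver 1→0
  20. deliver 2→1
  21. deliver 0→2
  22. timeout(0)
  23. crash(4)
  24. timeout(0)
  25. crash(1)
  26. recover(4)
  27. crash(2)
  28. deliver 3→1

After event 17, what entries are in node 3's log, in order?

[1] propose(0,'y') → N0(coor t1 [-])
[2] deliver 0→3 → N3(part t1 [-])
[3] deliver 3→0 → ∅
[4] deliver 0→2 → N2(part t1 [-])
[5] deliver 2→0 → ∅
[6] deliver 0→4 → N4(part t1 [-])
[7] deliver 4→0 → ∅
[8] deliver 0→1 → N1(part t1 [-])
[9] deliver 1→0 → N0(coor t1 [y])
[10] deliver 0→2 → N2(part t1 [y])
[11] deliver 0→3 → N3(part t1 [y])
[12] deliver 0→1 → N1(part t1 [y])
[13] deliver 4→1 → ∅
[14] deliver 2→0 → ∅
[15] propose(0,'z') → N0(coor t2 [y])
[16] deliver 0→4 → N4(part t1 [y])
[17] deliver 4→0 → ∅

y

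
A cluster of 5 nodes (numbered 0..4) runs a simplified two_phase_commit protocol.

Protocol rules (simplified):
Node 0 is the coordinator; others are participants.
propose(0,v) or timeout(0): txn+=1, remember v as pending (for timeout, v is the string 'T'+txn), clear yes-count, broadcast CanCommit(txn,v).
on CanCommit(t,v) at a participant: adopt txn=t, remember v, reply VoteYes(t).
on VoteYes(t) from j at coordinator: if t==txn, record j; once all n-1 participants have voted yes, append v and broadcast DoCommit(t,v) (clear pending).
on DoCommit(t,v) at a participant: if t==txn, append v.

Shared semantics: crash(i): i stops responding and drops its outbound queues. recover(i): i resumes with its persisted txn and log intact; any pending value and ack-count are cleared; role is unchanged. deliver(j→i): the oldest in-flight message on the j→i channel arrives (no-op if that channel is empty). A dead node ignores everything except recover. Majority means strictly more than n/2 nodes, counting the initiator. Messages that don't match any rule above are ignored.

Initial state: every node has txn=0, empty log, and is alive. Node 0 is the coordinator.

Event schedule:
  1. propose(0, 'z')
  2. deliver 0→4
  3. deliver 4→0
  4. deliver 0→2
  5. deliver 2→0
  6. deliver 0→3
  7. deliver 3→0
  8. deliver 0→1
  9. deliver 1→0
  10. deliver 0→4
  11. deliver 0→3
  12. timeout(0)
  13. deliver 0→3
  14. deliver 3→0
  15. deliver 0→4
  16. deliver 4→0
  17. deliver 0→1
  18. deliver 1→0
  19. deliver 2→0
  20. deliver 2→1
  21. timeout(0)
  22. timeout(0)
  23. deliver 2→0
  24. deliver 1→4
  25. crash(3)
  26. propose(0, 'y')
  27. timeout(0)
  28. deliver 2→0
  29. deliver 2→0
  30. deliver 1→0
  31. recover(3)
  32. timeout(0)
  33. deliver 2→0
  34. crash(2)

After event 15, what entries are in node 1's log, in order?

empty

step 1 propose(0,'z'): 0={coor,t=1,log=-}
step 2 deliver 0→4: 4={part,t=1,log=-}
step 3 deliver 4→0: —
step 4 deliver 0→2: 2={part,t=1,log=-}
step 5 deliver 2→0: —
step 6 deliver 0→3: 3={part,t=1,log=-}
step 7 deliver 3→0: —
step 8 deliver 0→1: 1={part,t=1,log=-}
step 9 deliver 1→0: 0={coor,t=1,log=z}
step 10 deliver 0→4: 4={part,t=1,log=z}
step 11 deliver 0→3: 3={part,t=1,log=z}
step 12 timeout(0): 0={coor,t=2,log=z}
step 13 deliver 0→3: 3={part,t=2,log=z}
step 14 deliver 3→0: —
step 15 deliver 0→4: 4={part,t=2,log=z}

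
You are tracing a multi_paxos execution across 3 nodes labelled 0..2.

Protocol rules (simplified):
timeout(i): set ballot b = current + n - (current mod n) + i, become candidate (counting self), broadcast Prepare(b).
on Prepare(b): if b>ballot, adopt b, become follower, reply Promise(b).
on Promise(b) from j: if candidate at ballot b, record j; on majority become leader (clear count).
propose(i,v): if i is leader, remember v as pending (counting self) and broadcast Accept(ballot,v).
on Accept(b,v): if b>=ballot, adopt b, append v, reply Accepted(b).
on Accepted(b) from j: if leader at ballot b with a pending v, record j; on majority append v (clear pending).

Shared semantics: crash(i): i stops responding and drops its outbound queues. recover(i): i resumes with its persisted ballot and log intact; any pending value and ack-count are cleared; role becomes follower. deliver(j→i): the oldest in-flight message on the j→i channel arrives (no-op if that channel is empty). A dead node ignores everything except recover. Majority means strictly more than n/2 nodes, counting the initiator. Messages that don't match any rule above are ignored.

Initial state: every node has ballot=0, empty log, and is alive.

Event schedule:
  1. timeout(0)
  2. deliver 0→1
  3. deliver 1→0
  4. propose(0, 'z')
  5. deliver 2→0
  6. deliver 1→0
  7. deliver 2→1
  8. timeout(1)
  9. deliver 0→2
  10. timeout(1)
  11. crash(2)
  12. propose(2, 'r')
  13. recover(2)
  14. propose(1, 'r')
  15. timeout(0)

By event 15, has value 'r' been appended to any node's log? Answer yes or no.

no

1. timeout(0):  <0:cand b3 ->
2. deliver 0→1:  <1:foll b3 ->
3. deliver 1→0:  <0:lead b3 ->
4. propose(0,'z'):  nop
5. deliver 2→0:  nop
6. deliver 1→0:  nop
7. deliver 2→1:  nop
8. timeout(1):  <1:cand b7 ->
9. deliver 0→2:  <2:foll b3 ->
10. timeout(1):  <1:cand b10 ->
11. crash(2):  <2:✗foll b3 ->
12. propose(2,'r'):  nop
13. recover(2):  <2:foll b3 ->
14. propose(1,'r'):  nop
15. timeout(0):  <0:cand b6 ->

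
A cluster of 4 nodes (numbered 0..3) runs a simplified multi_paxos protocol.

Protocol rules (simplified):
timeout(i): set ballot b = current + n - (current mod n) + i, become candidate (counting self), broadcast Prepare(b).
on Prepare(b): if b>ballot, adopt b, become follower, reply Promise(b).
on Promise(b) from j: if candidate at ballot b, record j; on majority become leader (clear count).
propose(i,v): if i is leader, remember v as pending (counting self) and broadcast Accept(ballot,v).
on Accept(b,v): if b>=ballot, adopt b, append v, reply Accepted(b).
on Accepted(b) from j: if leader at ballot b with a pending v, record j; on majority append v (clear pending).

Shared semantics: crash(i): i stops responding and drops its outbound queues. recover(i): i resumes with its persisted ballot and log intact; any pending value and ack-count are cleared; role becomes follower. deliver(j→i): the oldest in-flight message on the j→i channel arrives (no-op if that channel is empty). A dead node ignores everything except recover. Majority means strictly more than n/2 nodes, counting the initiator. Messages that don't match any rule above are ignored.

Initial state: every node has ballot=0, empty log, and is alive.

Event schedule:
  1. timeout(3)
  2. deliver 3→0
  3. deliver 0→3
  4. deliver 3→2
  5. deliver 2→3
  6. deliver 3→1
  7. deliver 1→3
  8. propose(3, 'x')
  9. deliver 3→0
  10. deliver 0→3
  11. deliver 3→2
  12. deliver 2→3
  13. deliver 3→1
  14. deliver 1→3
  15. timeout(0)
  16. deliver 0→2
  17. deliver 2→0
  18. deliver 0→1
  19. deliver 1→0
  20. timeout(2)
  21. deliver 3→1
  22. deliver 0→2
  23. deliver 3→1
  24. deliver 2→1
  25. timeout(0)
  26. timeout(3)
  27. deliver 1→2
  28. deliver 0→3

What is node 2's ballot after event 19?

8

1. timeout(3):  <3:cand b7 ->
2. deliver 3→0:  <0:foll b7 ->
3. deliver 0→3:  nop
4. deliver 3→2:  <2:foll b7 ->
5. deliver 2→3:  <3:lead b7 ->
6. deliver 3→1:  <1:foll b7 ->
7. deliver 1→3:  nop
8. propose(3,'x'):  nop
9. deliver 3→0:  <0:foll b7 x>
10. deliver 0→3:  nop
11. deliver 3→2:  <2:foll b7 x>
12. deliver 2→3:  <3:lead b7 x>
13. deliver 3→1:  <1:foll b7 x>
14. deliver 1→3:  nop
15. timeout(0):  <0:cand b8 x>
16. deliver 0→2:  <2:foll b8 x>
17. deliver 2→0:  nop
18. deliver 0→1:  <1:foll b8 x>
19. deliver 1→0:  <0:lead b8 x>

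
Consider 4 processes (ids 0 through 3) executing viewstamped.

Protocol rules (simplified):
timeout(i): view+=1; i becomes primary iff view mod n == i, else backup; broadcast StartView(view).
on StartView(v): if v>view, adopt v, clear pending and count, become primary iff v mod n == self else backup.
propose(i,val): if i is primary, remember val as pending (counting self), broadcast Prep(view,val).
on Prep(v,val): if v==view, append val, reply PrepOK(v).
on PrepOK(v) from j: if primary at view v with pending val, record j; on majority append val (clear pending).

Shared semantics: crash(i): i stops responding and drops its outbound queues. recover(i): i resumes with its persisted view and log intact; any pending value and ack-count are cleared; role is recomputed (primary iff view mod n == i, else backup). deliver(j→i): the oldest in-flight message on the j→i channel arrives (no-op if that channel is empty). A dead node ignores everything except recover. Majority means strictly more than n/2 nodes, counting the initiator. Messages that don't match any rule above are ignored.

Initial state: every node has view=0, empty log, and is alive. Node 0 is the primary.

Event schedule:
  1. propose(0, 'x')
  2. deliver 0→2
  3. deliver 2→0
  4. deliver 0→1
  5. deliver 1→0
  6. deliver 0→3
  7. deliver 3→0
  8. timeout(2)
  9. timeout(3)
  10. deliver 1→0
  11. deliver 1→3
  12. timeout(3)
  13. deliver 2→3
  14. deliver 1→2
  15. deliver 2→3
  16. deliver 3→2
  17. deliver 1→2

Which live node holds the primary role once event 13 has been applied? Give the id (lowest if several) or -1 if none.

0

[1] propose(0,'x') → ∅
[2] deliver 0→2 → N2(back v0 [x])
[3] deliver 2→0 → ∅
[4] deliver 0→1 → N1(back v0 [x])
[5] deliver 1→0 → N0(prim v0 [x])
[6] deliver 0→3 → N3(back v0 [x])
[7] deliver 3→0 → ∅
[8] timeout(2) → N2(back v1 [x])
[9] timeout(3) → N3(back v1 [x])
[10] deliver 1→0 → ∅
[11] deliver 1→3 → ∅
[12] timeout(3) → N3(back v2 [x])
[13] deliver 2→3 → ∅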